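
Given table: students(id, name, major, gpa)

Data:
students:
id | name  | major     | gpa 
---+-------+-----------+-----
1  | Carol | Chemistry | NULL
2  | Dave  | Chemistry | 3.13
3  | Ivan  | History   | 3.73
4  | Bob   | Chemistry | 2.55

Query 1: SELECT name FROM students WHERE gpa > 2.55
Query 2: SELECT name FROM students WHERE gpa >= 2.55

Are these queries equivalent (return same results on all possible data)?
No, not equivalent

Query 1 returns: [('Dave',), ('Ivan',)]
Query 2 returns: [('Dave',), ('Ivan',), ('Bob',)]

Reason: > vs >= gives different results when gpa = 2.55 exists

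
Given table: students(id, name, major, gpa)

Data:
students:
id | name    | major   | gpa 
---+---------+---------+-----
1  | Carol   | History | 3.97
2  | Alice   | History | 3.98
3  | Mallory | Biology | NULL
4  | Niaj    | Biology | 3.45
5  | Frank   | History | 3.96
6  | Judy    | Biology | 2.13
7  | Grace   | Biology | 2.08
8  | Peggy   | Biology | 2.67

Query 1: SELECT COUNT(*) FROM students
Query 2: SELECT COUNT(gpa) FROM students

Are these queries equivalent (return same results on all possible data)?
No, not equivalent

Query 1 returns: [(8,)]
Query 2 returns: [(7,)]

Reason: COUNT(*) includes NULLs, COUNT(column) excludes them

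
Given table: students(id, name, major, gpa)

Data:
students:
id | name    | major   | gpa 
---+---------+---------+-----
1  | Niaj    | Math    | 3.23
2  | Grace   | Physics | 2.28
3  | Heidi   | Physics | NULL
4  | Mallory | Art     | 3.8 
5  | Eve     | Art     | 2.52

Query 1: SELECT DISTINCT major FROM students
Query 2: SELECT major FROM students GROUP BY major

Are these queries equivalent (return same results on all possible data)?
Yes, equivalent

Both queries return: [('Art',), ('Math',), ('Physics',)]

Reason: Both get unique majors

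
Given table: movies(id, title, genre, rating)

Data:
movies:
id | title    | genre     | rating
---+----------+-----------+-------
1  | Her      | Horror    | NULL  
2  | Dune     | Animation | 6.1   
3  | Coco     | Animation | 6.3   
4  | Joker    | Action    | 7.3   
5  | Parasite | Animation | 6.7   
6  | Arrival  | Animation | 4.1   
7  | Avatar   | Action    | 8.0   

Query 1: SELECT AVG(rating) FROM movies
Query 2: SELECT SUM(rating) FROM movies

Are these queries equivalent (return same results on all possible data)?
No, not equivalent

Query 1 returns: [(6.416666666666667,)]
Query 2 returns: [(38.5,)]

Reason: AVG vs SUM give different aggregate values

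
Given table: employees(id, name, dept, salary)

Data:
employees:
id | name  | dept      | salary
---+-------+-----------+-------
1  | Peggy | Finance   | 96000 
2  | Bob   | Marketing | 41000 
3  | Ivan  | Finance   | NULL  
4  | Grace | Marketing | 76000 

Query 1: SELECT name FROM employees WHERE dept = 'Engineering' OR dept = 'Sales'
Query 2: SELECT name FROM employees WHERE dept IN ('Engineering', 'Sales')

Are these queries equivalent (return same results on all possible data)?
Yes, equivalent

Both queries return: []

Reason: OR vs IN are equivalent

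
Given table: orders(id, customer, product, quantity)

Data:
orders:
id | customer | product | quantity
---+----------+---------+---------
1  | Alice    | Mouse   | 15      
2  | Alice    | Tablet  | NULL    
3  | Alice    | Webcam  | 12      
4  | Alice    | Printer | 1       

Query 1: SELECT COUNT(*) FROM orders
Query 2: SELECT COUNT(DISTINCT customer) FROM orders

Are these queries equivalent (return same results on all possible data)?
No, not equivalent

Query 1 returns: [(4,)]
Query 2 returns: [(1,)]

Reason: COUNT(*) counts rows, COUNT(DISTINCT customer) counts unique customers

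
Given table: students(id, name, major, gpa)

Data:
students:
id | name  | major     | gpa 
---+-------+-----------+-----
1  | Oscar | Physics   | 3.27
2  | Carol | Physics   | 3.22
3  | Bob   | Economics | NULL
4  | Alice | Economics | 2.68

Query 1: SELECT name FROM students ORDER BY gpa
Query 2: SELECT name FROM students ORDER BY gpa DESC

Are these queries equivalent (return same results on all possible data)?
No, not equivalent

Query 1 returns: [('Bob',), ('Alice',), ('Carol',), ('Oscar',)]
Query 2 returns: [('Oscar',), ('Carol',), ('Alice',), ('Bob',)]

Reason: ASC vs DESC gives opposite ordering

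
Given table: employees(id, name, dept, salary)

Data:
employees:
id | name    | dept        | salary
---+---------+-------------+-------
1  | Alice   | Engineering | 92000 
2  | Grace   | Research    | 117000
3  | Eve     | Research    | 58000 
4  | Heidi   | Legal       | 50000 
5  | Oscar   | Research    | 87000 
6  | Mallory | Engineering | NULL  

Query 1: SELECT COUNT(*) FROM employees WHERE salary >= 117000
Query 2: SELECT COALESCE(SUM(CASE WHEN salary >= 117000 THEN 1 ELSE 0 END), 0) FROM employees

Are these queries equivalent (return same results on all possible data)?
Yes, equivalent

Both queries return: [(1,)]

Reason: COUNT with WHERE vs conditional SUM (COALESCE handles empty-table NULL)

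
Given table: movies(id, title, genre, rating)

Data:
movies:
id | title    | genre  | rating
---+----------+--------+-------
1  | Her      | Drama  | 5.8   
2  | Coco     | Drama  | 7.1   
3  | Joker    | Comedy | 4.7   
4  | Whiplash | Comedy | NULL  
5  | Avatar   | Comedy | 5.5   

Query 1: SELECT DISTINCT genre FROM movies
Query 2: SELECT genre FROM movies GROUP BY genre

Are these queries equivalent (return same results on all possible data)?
Yes, equivalent

Both queries return: [('Comedy',), ('Drama',)]

Reason: Both get unique genres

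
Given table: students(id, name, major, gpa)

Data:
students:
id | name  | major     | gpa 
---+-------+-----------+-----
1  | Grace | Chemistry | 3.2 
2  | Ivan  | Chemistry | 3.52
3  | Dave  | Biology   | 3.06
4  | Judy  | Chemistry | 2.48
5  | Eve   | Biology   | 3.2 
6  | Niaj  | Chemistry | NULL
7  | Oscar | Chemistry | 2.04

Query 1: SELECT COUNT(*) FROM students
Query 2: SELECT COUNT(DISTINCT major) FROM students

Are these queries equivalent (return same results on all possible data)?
No, not equivalent

Query 1 returns: [(7,)]
Query 2 returns: [(2,)]

Reason: COUNT(*) counts rows, COUNT(DISTINCT major) counts unique majors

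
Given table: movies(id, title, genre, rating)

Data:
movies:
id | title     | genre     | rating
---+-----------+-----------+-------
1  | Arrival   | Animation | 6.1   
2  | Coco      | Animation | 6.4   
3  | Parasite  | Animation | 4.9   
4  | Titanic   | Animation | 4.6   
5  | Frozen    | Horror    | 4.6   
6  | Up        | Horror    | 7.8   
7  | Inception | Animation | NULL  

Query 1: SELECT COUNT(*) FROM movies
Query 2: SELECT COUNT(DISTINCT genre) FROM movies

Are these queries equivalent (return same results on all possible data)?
No, not equivalent

Query 1 returns: [(7,)]
Query 2 returns: [(2,)]

Reason: COUNT(*) counts rows, COUNT(DISTINCT genre) counts unique genres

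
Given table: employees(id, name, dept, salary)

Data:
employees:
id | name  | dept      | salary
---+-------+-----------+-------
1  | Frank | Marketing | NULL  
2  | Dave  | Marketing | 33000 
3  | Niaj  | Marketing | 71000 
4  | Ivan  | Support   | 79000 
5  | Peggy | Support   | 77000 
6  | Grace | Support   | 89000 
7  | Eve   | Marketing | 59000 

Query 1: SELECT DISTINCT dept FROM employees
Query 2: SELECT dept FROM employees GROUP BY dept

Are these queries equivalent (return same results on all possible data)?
Yes, equivalent

Both queries return: [('Marketing',), ('Support',)]

Reason: Both get unique depts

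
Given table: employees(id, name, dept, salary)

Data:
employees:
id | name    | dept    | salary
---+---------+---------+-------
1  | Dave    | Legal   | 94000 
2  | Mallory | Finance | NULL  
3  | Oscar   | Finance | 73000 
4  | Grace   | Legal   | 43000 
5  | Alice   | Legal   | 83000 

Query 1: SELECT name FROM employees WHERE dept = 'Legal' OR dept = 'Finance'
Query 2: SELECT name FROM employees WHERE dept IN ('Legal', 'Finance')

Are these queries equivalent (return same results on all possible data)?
Yes, equivalent

Both queries return: [('Alice',), ('Dave',), ('Grace',), ('Mallory',), ('Oscar',)]

Reason: OR vs IN are equivalent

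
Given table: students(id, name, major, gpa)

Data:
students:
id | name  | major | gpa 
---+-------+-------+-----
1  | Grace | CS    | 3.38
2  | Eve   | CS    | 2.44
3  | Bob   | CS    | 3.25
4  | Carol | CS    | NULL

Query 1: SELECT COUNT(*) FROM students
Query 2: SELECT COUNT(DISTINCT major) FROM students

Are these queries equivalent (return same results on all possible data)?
No, not equivalent

Query 1 returns: [(4,)]
Query 2 returns: [(1,)]

Reason: COUNT(*) counts rows, COUNT(DISTINCT major) counts unique majors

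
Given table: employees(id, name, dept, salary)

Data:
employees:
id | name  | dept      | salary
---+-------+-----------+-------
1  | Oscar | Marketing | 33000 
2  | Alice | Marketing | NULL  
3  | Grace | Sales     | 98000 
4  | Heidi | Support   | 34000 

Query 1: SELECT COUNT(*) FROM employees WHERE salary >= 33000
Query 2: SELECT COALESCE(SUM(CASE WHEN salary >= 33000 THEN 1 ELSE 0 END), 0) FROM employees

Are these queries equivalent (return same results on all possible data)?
Yes, equivalent

Both queries return: [(3,)]

Reason: COUNT with WHERE vs conditional SUM (COALESCE handles empty-table NULL)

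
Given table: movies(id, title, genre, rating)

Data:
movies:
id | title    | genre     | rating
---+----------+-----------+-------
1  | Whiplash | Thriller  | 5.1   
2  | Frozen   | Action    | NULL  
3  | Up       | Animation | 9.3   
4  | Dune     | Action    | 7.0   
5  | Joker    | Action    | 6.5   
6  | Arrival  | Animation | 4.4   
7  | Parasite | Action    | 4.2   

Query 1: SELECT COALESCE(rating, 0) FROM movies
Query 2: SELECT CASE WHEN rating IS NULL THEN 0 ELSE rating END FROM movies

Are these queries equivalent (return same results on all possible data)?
Yes, equivalent

Both queries return: [(0,), (4.2,), (4.4,), (5.1,), (6.5,), (7.0,), (9.3,)]

Reason: COALESCE vs CASE for NULL handling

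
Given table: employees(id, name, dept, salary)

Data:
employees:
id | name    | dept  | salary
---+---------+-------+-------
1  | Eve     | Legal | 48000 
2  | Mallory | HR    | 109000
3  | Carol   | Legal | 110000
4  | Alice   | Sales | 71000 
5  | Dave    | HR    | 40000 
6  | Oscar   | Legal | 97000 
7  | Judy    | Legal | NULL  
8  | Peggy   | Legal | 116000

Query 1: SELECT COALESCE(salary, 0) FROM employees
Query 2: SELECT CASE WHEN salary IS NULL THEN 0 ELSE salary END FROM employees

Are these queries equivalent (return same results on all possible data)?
Yes, equivalent

Both queries return: [(0,), (40000,), (48000,), (71000,), (97000,), (109000,), (110000,), (116000,)]

Reason: COALESCE vs CASE for NULL handling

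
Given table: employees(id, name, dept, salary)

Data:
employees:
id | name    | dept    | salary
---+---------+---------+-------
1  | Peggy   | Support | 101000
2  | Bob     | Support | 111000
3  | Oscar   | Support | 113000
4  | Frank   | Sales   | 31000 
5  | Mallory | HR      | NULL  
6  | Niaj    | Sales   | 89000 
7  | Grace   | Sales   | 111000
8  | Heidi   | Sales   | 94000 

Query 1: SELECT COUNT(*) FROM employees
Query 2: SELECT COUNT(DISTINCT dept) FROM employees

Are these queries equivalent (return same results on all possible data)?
No, not equivalent

Query 1 returns: [(8,)]
Query 2 returns: [(3,)]

Reason: COUNT(*) counts rows, COUNT(DISTINCT dept) counts unique depts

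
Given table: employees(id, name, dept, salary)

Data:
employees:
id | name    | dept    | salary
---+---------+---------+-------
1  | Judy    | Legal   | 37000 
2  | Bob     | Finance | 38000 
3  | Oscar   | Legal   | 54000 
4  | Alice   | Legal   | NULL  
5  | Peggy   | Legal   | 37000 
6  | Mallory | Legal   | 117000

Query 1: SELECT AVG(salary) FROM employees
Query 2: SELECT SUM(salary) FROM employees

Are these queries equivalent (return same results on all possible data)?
No, not equivalent

Query 1 returns: [(56600.0,)]
Query 2 returns: [(283000,)]

Reason: AVG vs SUM give different aggregate values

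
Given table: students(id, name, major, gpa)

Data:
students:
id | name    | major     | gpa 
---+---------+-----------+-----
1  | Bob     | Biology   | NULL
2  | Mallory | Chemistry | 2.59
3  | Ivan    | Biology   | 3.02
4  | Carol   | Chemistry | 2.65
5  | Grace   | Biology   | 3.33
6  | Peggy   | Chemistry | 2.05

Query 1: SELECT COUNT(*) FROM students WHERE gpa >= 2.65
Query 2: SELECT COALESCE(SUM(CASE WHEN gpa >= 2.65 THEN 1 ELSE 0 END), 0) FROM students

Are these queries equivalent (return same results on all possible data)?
Yes, equivalent

Both queries return: [(3,)]

Reason: COUNT with WHERE vs conditional SUM (COALESCE handles empty-table NULL)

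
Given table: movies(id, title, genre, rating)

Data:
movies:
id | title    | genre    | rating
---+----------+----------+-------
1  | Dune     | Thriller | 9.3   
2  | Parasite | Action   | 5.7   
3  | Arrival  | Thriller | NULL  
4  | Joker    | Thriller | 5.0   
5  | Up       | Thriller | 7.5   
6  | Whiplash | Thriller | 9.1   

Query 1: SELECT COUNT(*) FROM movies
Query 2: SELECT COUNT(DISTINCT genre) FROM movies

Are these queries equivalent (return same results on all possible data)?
No, not equivalent

Query 1 returns: [(6,)]
Query 2 returns: [(2,)]

Reason: COUNT(*) counts rows, COUNT(DISTINCT genre) counts unique genres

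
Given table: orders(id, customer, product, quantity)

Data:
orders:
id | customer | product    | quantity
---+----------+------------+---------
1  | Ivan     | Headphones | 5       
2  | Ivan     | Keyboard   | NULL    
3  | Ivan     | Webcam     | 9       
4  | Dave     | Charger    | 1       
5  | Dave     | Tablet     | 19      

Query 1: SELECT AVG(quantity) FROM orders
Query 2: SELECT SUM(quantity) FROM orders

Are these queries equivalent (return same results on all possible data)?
No, not equivalent

Query 1 returns: [(8.5,)]
Query 2 returns: [(34,)]

Reason: AVG vs SUM give different aggregate values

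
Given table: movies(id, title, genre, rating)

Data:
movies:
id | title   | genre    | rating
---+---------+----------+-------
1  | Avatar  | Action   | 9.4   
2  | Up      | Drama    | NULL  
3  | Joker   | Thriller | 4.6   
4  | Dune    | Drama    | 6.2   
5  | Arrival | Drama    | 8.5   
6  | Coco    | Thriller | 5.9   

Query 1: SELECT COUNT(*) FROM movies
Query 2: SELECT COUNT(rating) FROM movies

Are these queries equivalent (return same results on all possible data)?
No, not equivalent

Query 1 returns: [(6,)]
Query 2 returns: [(5,)]

Reason: COUNT(*) includes NULLs, COUNT(column) excludes them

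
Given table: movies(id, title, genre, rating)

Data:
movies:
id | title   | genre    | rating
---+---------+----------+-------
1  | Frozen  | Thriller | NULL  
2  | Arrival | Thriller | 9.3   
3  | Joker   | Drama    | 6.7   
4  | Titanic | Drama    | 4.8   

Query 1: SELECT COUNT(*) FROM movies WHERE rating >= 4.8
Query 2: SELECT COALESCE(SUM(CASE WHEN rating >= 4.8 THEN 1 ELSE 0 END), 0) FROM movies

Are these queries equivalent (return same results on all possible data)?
Yes, equivalent

Both queries return: [(3,)]

Reason: COUNT with WHERE vs conditional SUM (COALESCE handles empty-table NULL)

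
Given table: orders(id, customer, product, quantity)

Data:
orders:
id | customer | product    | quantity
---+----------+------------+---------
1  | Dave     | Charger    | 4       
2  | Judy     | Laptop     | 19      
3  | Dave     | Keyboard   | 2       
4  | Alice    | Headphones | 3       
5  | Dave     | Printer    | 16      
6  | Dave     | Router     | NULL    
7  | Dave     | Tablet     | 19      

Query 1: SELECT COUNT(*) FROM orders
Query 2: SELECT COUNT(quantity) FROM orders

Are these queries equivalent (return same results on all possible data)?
No, not equivalent

Query 1 returns: [(7,)]
Query 2 returns: [(6,)]

Reason: COUNT(*) includes NULLs, COUNT(column) excludes them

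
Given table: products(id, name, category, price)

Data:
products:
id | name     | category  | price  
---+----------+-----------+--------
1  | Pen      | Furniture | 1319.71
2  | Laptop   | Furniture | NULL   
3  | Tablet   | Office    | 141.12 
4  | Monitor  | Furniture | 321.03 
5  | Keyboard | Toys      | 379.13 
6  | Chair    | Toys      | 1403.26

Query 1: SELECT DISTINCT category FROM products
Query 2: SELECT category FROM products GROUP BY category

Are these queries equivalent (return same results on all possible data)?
Yes, equivalent

Both queries return: [('Furniture',), ('Office',), ('Toys',)]

Reason: Both get unique categorys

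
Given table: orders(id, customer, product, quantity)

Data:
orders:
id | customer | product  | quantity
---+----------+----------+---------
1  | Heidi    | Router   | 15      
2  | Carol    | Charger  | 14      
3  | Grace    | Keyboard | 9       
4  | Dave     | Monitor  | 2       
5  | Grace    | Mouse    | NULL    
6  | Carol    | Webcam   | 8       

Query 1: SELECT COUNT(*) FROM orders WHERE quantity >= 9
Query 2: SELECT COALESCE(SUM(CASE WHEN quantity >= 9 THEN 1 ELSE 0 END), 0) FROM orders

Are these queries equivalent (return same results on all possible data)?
Yes, equivalent

Both queries return: [(3,)]

Reason: COUNT with WHERE vs conditional SUM (COALESCE handles empty-table NULL)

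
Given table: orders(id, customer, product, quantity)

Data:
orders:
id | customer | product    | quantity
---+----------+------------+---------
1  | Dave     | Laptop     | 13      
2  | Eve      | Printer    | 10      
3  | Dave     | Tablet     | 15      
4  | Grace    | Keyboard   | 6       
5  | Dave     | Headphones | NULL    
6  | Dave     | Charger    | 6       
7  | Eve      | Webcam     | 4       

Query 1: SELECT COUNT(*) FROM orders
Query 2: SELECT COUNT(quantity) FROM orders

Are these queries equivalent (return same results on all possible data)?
No, not equivalent

Query 1 returns: [(7,)]
Query 2 returns: [(6,)]

Reason: COUNT(*) includes NULLs, COUNT(column) excludes them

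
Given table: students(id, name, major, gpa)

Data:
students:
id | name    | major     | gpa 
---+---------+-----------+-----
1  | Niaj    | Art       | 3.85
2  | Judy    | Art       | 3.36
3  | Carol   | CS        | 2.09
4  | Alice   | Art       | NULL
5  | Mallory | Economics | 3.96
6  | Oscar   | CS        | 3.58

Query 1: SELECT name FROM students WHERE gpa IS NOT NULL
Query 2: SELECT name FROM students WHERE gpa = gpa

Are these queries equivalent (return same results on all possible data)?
Yes, equivalent

Both queries return: [('Carol',), ('Judy',), ('Mallory',), ('Niaj',), ('Oscar',)]

Reason: IS NOT NULL vs self-equality (both exclude NULLs)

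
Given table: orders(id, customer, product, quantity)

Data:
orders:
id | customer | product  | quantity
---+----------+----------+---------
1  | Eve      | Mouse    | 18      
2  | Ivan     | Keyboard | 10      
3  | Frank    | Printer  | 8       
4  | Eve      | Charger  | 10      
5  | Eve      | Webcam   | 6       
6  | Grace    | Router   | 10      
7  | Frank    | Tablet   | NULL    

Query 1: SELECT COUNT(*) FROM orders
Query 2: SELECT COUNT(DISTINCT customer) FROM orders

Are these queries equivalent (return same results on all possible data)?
No, not equivalent

Query 1 returns: [(7,)]
Query 2 returns: [(4,)]

Reason: COUNT(*) counts rows, COUNT(DISTINCT customer) counts unique customers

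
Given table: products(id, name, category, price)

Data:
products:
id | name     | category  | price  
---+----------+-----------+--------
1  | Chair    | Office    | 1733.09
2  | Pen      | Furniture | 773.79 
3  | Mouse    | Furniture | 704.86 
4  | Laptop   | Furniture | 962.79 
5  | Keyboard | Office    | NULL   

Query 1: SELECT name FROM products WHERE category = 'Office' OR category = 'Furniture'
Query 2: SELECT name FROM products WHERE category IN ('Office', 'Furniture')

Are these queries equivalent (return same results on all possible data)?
Yes, equivalent

Both queries return: [('Chair',), ('Keyboard',), ('Laptop',), ('Mouse',), ('Pen',)]

Reason: OR vs IN are equivalent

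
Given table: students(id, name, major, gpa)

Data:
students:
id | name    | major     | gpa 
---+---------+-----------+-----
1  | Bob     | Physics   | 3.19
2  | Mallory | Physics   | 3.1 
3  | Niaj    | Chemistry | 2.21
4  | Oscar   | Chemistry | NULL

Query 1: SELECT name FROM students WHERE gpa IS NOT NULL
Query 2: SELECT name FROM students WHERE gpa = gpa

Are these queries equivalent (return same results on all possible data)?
Yes, equivalent

Both queries return: [('Bob',), ('Mallory',), ('Niaj',)]

Reason: IS NOT NULL vs self-equality (both exclude NULLs)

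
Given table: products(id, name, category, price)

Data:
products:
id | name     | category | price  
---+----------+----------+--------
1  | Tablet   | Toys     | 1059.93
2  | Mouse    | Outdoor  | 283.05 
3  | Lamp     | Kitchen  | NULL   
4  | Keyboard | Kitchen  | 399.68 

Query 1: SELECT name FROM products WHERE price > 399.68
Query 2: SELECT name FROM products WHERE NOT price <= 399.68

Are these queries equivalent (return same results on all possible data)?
Yes, equivalent

Both queries return: [('Tablet',)]

Reason: Both filter price > 399.68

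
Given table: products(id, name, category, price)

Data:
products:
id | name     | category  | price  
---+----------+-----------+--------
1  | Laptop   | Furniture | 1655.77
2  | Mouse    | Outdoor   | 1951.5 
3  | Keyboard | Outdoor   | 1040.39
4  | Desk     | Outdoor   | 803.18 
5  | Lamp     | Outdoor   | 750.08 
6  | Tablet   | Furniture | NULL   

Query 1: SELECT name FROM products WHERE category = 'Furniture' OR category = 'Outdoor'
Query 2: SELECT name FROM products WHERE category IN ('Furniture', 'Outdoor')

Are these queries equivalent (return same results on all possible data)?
Yes, equivalent

Both queries return: [('Desk',), ('Keyboard',), ('Lamp',), ('Laptop',), ('Mouse',), ('Tablet',)]

Reason: OR vs IN are equivalent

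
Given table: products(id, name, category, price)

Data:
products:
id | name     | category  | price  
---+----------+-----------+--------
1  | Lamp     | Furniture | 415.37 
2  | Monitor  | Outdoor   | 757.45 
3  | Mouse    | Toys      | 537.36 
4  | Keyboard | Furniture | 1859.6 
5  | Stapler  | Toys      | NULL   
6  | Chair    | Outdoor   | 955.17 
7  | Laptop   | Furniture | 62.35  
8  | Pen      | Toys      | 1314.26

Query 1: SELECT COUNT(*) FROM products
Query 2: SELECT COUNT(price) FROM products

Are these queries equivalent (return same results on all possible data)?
No, not equivalent

Query 1 returns: [(8,)]
Query 2 returns: [(7,)]

Reason: COUNT(*) includes NULLs, COUNT(column) excludes them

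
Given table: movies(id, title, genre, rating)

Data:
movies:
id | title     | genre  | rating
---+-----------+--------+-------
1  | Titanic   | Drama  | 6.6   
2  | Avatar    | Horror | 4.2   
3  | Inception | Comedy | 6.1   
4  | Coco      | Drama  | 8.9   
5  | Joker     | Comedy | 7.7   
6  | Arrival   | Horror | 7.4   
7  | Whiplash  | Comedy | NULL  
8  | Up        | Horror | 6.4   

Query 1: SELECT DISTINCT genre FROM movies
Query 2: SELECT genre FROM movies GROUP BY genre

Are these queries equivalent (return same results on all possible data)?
Yes, equivalent

Both queries return: [('Comedy',), ('Drama',), ('Horror',)]

Reason: Both get unique genres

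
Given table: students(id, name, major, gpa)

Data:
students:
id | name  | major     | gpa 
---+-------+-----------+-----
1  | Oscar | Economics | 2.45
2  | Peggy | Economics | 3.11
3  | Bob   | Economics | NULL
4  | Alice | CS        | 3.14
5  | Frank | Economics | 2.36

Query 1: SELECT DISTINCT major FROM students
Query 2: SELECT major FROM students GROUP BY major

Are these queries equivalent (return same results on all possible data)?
Yes, equivalent

Both queries return: [('CS',), ('Economics',)]

Reason: Both get unique majors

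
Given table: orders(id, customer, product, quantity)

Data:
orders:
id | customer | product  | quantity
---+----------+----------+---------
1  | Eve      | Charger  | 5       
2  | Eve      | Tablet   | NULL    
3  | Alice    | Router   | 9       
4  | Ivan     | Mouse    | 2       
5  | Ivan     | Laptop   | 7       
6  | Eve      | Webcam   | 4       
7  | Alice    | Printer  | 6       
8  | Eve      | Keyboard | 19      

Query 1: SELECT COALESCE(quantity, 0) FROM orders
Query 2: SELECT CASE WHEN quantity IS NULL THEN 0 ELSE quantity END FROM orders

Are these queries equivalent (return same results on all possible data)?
Yes, equivalent

Both queries return: [(0,), (2,), (4,), (5,), (6,), (7,), (9,), (19,)]

Reason: COALESCE vs CASE for NULL handling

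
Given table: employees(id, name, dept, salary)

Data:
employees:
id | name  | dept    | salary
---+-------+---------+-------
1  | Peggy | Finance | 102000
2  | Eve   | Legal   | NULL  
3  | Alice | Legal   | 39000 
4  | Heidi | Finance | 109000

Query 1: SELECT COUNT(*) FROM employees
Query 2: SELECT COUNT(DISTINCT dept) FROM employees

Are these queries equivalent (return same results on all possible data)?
No, not equivalent

Query 1 returns: [(4,)]
Query 2 returns: [(2,)]

Reason: COUNT(*) counts rows, COUNT(DISTINCT dept) counts unique depts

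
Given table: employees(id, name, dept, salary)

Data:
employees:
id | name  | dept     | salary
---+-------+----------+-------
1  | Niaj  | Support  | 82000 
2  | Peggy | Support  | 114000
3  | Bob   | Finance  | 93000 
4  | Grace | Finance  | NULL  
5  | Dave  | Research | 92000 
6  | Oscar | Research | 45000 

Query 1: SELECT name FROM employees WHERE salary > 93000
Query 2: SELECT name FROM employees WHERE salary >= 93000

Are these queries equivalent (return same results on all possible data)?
No, not equivalent

Query 1 returns: [('Peggy',)]
Query 2 returns: [('Peggy',), ('Bob',)]

Reason: > vs >= gives different results when salary = 93000 exists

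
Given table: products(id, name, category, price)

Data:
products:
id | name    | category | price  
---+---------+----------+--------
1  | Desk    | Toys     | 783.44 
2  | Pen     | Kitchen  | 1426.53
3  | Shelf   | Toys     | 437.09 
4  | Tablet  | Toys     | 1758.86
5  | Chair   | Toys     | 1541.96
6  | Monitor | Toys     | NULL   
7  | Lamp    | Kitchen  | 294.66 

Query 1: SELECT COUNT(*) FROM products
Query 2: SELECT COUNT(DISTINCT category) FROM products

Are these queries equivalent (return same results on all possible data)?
No, not equivalent

Query 1 returns: [(7,)]
Query 2 returns: [(2,)]

Reason: COUNT(*) counts rows, COUNT(DISTINCT category) counts unique categorys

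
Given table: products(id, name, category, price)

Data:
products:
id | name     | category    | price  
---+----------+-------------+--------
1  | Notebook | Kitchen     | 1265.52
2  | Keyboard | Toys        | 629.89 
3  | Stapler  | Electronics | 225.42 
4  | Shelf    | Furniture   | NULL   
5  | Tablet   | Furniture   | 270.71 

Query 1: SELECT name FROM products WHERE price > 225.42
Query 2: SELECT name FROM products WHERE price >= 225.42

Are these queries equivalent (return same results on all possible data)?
No, not equivalent

Query 1 returns: [('Notebook',), ('Keyboard',), ('Tablet',)]
Query 2 returns: [('Notebook',), ('Keyboard',), ('Stapler',), ('Tablet',)]

Reason: > vs >= gives different results when price = 225.42 exists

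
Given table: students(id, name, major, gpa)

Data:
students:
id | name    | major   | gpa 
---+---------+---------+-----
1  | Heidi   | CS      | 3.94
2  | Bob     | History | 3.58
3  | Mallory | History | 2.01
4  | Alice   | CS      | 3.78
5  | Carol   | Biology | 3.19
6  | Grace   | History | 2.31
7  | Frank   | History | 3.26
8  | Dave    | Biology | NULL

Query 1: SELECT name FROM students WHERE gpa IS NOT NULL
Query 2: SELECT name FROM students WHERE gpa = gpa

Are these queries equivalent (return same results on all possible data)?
Yes, equivalent

Both queries return: [('Alice',), ('Bob',), ('Carol',), ('Frank',), ('Grace',), ('Heidi',), ('Mallory',)]

Reason: IS NOT NULL vs self-equality (both exclude NULLs)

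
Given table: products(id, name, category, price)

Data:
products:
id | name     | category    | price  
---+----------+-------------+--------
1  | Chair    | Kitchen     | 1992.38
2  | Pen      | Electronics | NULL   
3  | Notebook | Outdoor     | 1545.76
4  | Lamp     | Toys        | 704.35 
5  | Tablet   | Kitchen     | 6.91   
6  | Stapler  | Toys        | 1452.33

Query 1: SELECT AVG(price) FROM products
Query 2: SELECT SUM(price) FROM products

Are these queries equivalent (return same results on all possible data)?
No, not equivalent

Query 1 returns: [(1140.346,)]
Query 2 returns: [(5701.7300000000005,)]

Reason: AVG vs SUM give different aggregate values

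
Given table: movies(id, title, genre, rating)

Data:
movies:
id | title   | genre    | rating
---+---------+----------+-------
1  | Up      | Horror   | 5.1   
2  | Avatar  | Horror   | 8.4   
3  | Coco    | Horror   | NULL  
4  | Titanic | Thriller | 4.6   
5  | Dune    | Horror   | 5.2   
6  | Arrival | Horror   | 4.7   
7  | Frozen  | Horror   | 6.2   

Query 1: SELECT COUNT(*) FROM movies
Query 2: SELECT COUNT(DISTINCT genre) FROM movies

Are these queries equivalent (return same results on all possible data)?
No, not equivalent

Query 1 returns: [(7,)]
Query 2 returns: [(2,)]

Reason: COUNT(*) counts rows, COUNT(DISTINCT genre) counts unique genres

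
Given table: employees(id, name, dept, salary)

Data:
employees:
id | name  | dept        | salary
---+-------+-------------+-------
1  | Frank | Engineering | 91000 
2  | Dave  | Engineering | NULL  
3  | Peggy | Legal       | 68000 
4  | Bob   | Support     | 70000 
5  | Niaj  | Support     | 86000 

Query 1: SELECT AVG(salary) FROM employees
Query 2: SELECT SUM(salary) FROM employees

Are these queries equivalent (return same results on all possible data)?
No, not equivalent

Query 1 returns: [(78750.0,)]
Query 2 returns: [(315000,)]

Reason: AVG vs SUM give different aggregate values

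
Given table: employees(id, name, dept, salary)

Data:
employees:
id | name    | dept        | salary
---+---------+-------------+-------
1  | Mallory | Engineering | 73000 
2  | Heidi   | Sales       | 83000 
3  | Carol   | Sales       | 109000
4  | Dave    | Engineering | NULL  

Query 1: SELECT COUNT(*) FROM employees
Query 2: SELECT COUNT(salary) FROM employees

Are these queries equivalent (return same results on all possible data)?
No, not equivalent

Query 1 returns: [(4,)]
Query 2 returns: [(3,)]

Reason: COUNT(*) includes NULLs, COUNT(column) excludes them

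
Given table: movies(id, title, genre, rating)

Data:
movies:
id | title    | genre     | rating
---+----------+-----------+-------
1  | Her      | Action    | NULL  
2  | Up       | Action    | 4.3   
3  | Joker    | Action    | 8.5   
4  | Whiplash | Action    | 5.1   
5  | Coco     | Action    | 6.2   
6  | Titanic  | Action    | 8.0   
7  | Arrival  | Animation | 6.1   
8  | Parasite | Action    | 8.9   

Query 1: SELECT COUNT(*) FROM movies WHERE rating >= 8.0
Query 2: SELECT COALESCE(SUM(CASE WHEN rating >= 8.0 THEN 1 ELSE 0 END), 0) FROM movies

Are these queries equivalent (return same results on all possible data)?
Yes, equivalent

Both queries return: [(3,)]

Reason: COUNT with WHERE vs conditional SUM (COALESCE handles empty-table NULL)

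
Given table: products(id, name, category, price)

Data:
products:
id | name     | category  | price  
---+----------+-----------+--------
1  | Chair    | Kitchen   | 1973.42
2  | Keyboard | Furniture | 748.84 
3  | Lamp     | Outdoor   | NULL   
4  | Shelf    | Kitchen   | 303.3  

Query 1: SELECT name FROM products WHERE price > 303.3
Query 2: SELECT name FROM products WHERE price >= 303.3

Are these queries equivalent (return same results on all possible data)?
No, not equivalent

Query 1 returns: [('Chair',), ('Keyboard',)]
Query 2 returns: [('Chair',), ('Keyboard',), ('Shelf',)]

Reason: > vs >= gives different results when price = 303.3 exists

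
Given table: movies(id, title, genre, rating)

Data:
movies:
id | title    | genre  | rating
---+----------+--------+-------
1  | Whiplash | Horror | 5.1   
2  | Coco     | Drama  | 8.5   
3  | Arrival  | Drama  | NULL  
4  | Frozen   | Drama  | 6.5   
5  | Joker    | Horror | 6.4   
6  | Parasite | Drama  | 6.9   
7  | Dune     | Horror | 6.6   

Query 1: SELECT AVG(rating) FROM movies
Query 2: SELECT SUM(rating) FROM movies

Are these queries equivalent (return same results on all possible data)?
No, not equivalent

Query 1 returns: [(6.666666666666667,)]
Query 2 returns: [(40.0,)]

Reason: AVG vs SUM give different aggregate values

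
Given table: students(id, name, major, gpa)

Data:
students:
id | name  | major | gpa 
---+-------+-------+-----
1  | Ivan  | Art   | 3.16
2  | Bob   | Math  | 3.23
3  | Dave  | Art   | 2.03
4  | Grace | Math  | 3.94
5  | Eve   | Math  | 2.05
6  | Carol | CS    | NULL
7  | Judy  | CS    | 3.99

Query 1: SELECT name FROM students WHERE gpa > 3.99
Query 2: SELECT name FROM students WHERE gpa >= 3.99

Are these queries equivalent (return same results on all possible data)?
No, not equivalent

Query 1 returns: []
Query 2 returns: [('Judy',)]

Reason: > vs >= gives different results when gpa = 3.99 exists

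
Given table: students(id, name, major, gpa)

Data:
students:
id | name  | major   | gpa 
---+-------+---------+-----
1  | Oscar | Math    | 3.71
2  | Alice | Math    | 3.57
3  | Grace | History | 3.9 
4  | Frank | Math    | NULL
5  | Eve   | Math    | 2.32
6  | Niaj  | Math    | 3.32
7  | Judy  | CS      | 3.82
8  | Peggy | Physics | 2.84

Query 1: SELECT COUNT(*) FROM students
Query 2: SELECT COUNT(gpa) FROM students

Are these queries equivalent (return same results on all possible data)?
No, not equivalent

Query 1 returns: [(8,)]
Query 2 returns: [(7,)]

Reason: COUNT(*) includes NULLs, COUNT(column) excludes them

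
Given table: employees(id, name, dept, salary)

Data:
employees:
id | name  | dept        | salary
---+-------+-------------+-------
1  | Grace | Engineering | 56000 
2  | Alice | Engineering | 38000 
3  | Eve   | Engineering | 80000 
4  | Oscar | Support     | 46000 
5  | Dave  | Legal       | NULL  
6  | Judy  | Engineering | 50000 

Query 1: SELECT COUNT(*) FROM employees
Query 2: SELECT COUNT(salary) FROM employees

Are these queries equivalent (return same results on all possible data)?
No, not equivalent

Query 1 returns: [(6,)]
Query 2 returns: [(5,)]

Reason: COUNT(*) includes NULLs, COUNT(column) excludes them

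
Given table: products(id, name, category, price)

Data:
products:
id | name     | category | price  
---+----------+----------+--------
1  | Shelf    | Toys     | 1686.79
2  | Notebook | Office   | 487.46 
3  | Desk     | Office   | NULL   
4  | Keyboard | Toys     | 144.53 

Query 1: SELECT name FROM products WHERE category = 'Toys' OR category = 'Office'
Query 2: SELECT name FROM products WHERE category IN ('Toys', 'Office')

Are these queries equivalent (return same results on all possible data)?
Yes, equivalent

Both queries return: [('Desk',), ('Keyboard',), ('Notebook',), ('Shelf',)]

Reason: OR vs IN are equivalent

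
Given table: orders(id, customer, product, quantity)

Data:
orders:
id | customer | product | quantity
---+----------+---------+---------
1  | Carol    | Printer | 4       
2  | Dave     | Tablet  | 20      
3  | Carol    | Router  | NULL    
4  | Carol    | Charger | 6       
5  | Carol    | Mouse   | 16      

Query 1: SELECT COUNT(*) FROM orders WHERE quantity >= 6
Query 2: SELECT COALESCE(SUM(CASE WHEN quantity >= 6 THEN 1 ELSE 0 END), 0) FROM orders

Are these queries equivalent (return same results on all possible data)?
Yes, equivalent

Both queries return: [(3,)]

Reason: COUNT with WHERE vs conditional SUM (COALESCE handles empty-table NULL)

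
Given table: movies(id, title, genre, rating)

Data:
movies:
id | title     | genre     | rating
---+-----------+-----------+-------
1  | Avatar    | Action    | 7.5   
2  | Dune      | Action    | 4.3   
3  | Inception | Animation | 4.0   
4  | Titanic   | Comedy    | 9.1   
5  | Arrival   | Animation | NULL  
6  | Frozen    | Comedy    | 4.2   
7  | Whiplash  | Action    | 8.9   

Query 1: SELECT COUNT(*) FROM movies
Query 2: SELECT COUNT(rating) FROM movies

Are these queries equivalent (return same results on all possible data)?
No, not equivalent

Query 1 returns: [(7,)]
Query 2 returns: [(6,)]

Reason: COUNT(*) includes NULLs, COUNT(column) excludes them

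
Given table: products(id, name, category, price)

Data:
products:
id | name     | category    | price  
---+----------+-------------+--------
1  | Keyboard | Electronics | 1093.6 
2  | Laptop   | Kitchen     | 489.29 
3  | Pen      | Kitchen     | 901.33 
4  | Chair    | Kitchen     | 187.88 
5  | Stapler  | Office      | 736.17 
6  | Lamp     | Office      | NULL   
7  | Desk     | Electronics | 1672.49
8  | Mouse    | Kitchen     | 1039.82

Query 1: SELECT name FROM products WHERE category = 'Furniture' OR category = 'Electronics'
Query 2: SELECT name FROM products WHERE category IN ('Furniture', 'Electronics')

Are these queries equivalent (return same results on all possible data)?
Yes, equivalent

Both queries return: [('Desk',), ('Keyboard',)]

Reason: OR vs IN are equivalent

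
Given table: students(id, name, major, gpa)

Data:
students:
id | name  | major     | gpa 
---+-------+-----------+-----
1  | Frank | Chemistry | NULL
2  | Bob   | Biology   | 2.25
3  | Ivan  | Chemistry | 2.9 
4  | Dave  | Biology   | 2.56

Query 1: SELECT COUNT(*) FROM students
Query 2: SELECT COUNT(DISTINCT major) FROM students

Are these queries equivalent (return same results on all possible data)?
No, not equivalent

Query 1 returns: [(4,)]
Query 2 returns: [(2,)]

Reason: COUNT(*) counts rows, COUNT(DISTINCT major) counts unique majors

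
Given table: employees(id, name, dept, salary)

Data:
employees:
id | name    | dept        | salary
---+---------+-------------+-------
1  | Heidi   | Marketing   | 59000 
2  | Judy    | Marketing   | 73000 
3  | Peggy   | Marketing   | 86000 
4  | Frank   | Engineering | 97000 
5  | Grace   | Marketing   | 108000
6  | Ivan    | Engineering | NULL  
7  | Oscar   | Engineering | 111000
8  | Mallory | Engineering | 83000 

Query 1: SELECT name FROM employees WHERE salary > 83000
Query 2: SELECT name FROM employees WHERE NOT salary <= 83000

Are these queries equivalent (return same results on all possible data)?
Yes, equivalent

Both queries return: [('Frank',), ('Grace',), ('Oscar',), ('Peggy',)]

Reason: Both filter salary > 83000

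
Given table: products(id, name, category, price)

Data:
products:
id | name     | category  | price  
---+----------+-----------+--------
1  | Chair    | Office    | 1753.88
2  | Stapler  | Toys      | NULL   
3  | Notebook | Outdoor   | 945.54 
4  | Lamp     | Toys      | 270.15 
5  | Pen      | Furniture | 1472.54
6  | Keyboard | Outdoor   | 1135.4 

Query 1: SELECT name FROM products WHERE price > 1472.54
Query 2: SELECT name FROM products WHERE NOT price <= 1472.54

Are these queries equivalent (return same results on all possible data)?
Yes, equivalent

Both queries return: [('Chair',)]

Reason: Both filter price > 1472.54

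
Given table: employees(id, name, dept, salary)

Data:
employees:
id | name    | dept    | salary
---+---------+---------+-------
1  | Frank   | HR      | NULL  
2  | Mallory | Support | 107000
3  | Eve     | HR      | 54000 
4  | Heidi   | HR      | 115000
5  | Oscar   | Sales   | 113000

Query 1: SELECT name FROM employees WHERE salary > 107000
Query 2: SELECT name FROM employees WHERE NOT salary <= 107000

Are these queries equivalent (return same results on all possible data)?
Yes, equivalent

Both queries return: [('Heidi',), ('Oscar',)]

Reason: Both filter salary > 107000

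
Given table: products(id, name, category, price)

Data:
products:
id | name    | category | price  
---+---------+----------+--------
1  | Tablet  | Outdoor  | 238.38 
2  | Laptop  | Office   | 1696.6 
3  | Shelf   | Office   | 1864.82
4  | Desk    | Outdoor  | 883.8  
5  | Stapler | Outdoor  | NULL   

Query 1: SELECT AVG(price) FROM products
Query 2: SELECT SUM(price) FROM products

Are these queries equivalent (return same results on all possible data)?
No, not equivalent

Query 1 returns: [(1170.8999999999999,)]
Query 2 returns: [(4683.599999999999,)]

Reason: AVG vs SUM give different aggregate values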